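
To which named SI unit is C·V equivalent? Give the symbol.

J

C = s·A.
V = kg·m²·s⁻³·A⁻¹.
Combining: C·V = (s·A) · (kg·m²·s⁻³·A⁻¹) = kg·m²·s⁻².
kg·m²·s⁻² is the base-SI form of the joule.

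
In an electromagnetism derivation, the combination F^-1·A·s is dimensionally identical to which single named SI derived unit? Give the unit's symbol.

V

F = C/V (capacitance = charge per voltage),
    = A·s/(kg·m²·s⁻³·A⁻¹) (substituting C and V),
    = kg⁻¹·m⁻²·s⁴·A².
So F⁻¹ = kg·m²·s⁻⁴·A⁻².
Combining: F⁻¹·A·s = (kg·m²·s⁻⁴·A⁻²) · A · s = kg·m²·s⁻³·A⁻¹.
kg·m²·s⁻³·A⁻¹ is the base-SI form of the volt.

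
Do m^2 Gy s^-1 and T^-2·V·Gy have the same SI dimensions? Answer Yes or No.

No

Left side:
  Gy = J/kg (absorbed dose = energy per mass),
      = m²·s⁻².
  Combining: m²·Gy·s⁻¹ = m² · (m²·s⁻²) · s⁻¹ = m⁴·s⁻³.
Right side:
  T = kg·s⁻²·A⁻¹.
  So T⁻² = kg⁻²·s⁴·A².
  V = kg·m²·s⁻³·A⁻¹.
  Gy = m²·s⁻².
  Combining: T⁻²·V·Gy = (kg⁻²·s⁴·A²) · (kg·m²·s⁻³·A⁻¹) · (m²·s⁻²) = kg⁻¹·m⁴·s⁻¹·A.
Left is m⁴·s⁻³; right is kg⁻¹·m⁴·s⁻¹·A — different.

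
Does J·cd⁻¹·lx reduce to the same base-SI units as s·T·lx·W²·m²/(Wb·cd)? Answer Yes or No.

No

Left side:
  J = kg·m²·s⁻².
  lx = m⁻²·cd.
  Combining: J·cd⁻¹·lx = (kg·m²·s⁻²) · cd⁻¹ · (m⁻²·cd) = kg·s⁻².
Right side:
  T = Wb/m² (flux density = flux per area),
      = kg·s⁻²·A⁻¹.
  Wb = V·s (flux: a volt is a weber per second),
      = kg·m²·s⁻²·A⁻¹.
  So Wb⁻¹ = kg⁻¹·m⁻²·s²·A.
  lx = lm/m² (illuminance = luminous flux per area),
      = m⁻²·cd.
  W = J/s (power = energy per time),
      = kg·m²·s⁻³.
  So W² = kg²·m⁴·s⁻⁶.
  Combining: s·T·Wb⁻¹·lx·W²·cd⁻¹·m² = s · (kg·s⁻²·A⁻¹) · (kg⁻¹·m⁻²·s²·A) · (m⁻²·cd) · (kg²·m⁴·s⁻⁶) · cd⁻¹ · m² = kg²·m²·s⁻⁵.
Left is kg·s⁻²; right is kg²·m²·s⁻⁵ — different.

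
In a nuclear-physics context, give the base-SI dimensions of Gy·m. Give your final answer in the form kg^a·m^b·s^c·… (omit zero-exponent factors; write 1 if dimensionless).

Gy = m²·s⁻².
Combining: Gy·m = (m²·s⁻²) · m = m³·s⁻².

m³·s⁻²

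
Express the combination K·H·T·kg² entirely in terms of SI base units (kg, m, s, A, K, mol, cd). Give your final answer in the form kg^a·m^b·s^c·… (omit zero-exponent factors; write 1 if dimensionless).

kg⁴·m²·s⁻⁴·A⁻³·K

H = Wb/A (inductance = flux per current),
    = kg·m²·s⁻²·A⁻².
T = Wb/m² (flux density = flux per area),
    = kg·s⁻²·A⁻¹.
Combining: K·H·T·kg² = K · (kg·m²·s⁻²·A⁻²) · (kg·s⁻²·A⁻¹) · kg² = kg⁴·m²·s⁻⁴·A⁻³·K.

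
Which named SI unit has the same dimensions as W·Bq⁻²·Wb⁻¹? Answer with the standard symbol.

C

W = kg·m²·s⁻³.
Bq = s⁻¹.
So Bq⁻² = s².
Wb = kg·m²·s⁻²·A⁻¹.
So Wb⁻¹ = kg⁻¹·m⁻²·s²·A.
Combining: W·Bq⁻²·Wb⁻¹ = (kg·m²·s⁻³) · s² · (kg⁻¹·m⁻²·s²·A) = s·A.
s·A is the base-SI form of the coulomb.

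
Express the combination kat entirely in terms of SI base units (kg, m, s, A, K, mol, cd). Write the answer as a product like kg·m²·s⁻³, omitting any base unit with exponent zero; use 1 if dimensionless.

s⁻¹·mol

kat = mol/s = s⁻¹·mol (catalytic activity).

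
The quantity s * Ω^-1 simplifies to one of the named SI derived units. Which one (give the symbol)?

F

Ω = V/A (resistance = voltage per current),
    = kg·m²·s⁻³·A⁻².
So Ω⁻¹ = kg⁻¹·m⁻²·s³·A².
Combining: s·Ω⁻¹ = s · (kg⁻¹·m⁻²·s³·A²) = kg⁻¹·m⁻²·s⁴·A².
kg⁻¹·m⁻²·s⁴·A² is the base-SI form of the farad.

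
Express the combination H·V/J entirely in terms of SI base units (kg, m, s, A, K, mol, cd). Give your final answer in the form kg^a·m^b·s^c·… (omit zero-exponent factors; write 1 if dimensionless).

kg·m²·s⁻³·A⁻³

H = kg·m²·s⁻²·A⁻².
J = kg·m²·s⁻².
So J⁻¹ = kg⁻¹·m⁻²·s².
V = kg·m²·s⁻³·A⁻¹.
Combining: H·J⁻¹·V = (kg·m²·s⁻²·A⁻²) · (kg⁻¹·m⁻²·s²) · (kg·m²·s⁻³·A⁻¹) = kg·m²·s⁻³·A⁻³.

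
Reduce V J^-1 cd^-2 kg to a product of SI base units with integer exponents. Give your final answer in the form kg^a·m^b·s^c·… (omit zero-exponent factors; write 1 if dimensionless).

V = kg·m²·s⁻³·A⁻¹.
J = kg·m²·s⁻².
So J⁻¹ = kg⁻¹·m⁻²·s².
Combining: V·J⁻¹·cd⁻²·kg = (kg·m²·s⁻³·A⁻¹) · (kg⁻¹·m⁻²·s²) · cd⁻² · kg = kg·s⁻¹·A⁻¹·cd⁻².

kg·s⁻¹·A⁻¹·cd⁻²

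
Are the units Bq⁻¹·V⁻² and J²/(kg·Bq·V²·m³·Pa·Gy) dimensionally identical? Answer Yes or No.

Yes

Left side:
  Bq = 1/s = s⁻¹ (activity is decays per second).
  So Bq⁻¹ = s.
  V = W/A (potential = power per current),
      = kg·m²·s⁻³·A⁻¹.
  So V⁻² = kg⁻²·m⁻⁴·s⁶·A².
  Combining: Bq⁻¹·V⁻² = s · (kg⁻²·m⁻⁴·s⁶·A²) = kg⁻²·m⁻⁴·s⁷·A².
Right side:
  Bq = s⁻¹.
  So Bq⁻¹ = s.
  V = kg·m²·s⁻³·A⁻¹.
  So V⁻² = kg⁻²·m⁻⁴·s⁶·A².
  Pa = kg·m⁻¹·s⁻².
  So Pa⁻¹ = kg⁻¹·m·s².
  J = kg·m²·s⁻².
  So J² = kg²·m⁴·s⁻⁴.
  Gy = m²·s⁻².
  So Gy⁻¹ = m⁻²·s².
  Combining: kg⁻¹·Bq⁻¹·V⁻²·m⁻³·Pa⁻¹·J²·Gy⁻¹ = kg⁻¹ · s · (kg⁻²·m⁻⁴·s⁶·A²) · m⁻³ · (kg⁻¹·m·s²) · (kg²·m⁴·s⁻⁴) · (m⁻²·s²) = kg⁻²·m⁻⁴·s⁷·A².
Both reduce to kg⁻²·m⁻⁴·s⁷·A².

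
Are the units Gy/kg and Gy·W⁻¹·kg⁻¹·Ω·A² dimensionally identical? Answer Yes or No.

Left side:
  Gy = m²·s⁻².
  Combining: kg⁻¹·Gy = kg⁻¹ · (m²·s⁻²) = kg⁻¹·m²·s⁻².
Right side:
  Gy = m²·s⁻².
  W = kg·m²·s⁻³.
  So W⁻¹ = kg⁻¹·m⁻²·s³.
  Ω = kg·m²·s⁻³·A⁻².
  Combining: Gy·W⁻¹·kg⁻¹·Ω·A² = (m²·s⁻²) · (kg⁻¹·m⁻²·s³) · kg⁻¹ · (kg·m²·s⁻³·A⁻²) · A² = kg⁻¹·m²·s⁻².
Both reduce to kg⁻¹·m²·s⁻².

Yes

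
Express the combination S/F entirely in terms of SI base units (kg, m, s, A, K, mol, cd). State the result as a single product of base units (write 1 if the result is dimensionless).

s⁻¹

S = 1/Ω (conductance is reciprocal resistance),
    = kg⁻¹·m⁻²·s³·A².
F = C/V (capacitance = charge per voltage),
    = A·s/(kg·m²·s⁻³·A⁻¹) (substituting C and V),
    = kg⁻¹·m⁻²·s⁴·A².
So F⁻¹ = kg·m²·s⁻⁴·A⁻².
Combining: S·F⁻¹ = (kg⁻¹·m⁻²·s³·A²) · (kg·m²·s⁻⁴·A⁻²) = s⁻¹.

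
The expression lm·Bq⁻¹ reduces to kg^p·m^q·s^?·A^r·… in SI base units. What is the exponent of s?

1

lm = cd.
Bq = s⁻¹.
So Bq⁻¹ = s.
Combining: lm·Bq⁻¹ = cd · s = s·cd.
The exponent of s is 1.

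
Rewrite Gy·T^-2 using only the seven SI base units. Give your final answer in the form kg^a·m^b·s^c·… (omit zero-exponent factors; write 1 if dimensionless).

kg⁻²·m²·s²·A²

Gy = J/kg (absorbed dose = energy per mass),
    = m²·s⁻².
T = Wb/m² (flux density = flux per area),
    = kg·s⁻²·A⁻¹.
So T⁻² = kg⁻²·s⁴·A².
Combining: Gy·T⁻² = (m²·s⁻²) · (kg⁻²·s⁴·A²) = kg⁻²·m²·s²·A².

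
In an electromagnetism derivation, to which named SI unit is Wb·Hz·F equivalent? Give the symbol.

Wb = V·s (flux: a volt is a weber per second),
    = kg·m²·s⁻²·A⁻¹.
Hz = 1/s = s⁻¹ (frequency is cycles per second).
F = C/V (capacitance = charge per voltage),
    = A·s/(kg·m²·s⁻³·A⁻¹) (substituting C and V),
    = kg⁻¹·m⁻²·s⁴·A².
Combining: Wb·Hz·F = (kg·m²·s⁻²·A⁻¹) · s⁻¹ · (kg⁻¹·m⁻²·s⁴·A²) = s·A.
s·A is the base-SI form of the coulomb.

C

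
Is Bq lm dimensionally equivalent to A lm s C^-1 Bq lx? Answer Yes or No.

No

Left side:
  Bq = 1/s = s⁻¹ (activity is decays per second).
  lm = cd·sr = cd (luminous flux; sr is dimensionless).
  Combining: Bq·lm = s⁻¹ · cd = s⁻¹·cd.
Right side:
  lm = cd.
  C = s·A.
  So C⁻¹ = s⁻¹·A⁻¹.
  Bq = s⁻¹.
  lx = m⁻²·cd.
  Combining: A·lm·s·C⁻¹·Bq·lx = A · cd · s · (s⁻¹·A⁻¹) · s⁻¹ · (m⁻²·cd) = m⁻²·s⁻¹·cd².
Left is s⁻¹·cd; right is m⁻²·s⁻¹·cd² — different.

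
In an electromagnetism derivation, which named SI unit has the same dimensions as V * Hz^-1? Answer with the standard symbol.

V = W/A (potential = power per current),
    = kg·m²·s⁻³·A⁻¹.
Hz = 1/s = s⁻¹ (frequency is cycles per second).
So Hz⁻¹ = s.
Combining: V·Hz⁻¹ = (kg·m²·s⁻³·A⁻¹) · s = kg·m²·s⁻²·A⁻¹.
kg·m²·s⁻²·A⁻¹ is the base-SI form of the weber.

Wb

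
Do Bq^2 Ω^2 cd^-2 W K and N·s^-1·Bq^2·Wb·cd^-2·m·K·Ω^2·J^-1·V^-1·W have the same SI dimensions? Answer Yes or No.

Yes

Left side:
  Bq = s⁻¹.
  So Bq² = s⁻².
  Ω = kg·m²·s⁻³·A⁻².
  So Ω² = kg²·m⁴·s⁻⁶·A⁻⁴.
  W = kg·m²·s⁻³.
  Combining: Bq²·Ω²·cd⁻²·W·K = s⁻² · (kg²·m⁴·s⁻⁶·A⁻⁴) · cd⁻² · (kg·m²·s⁻³) · K = kg³·m⁶·s⁻¹¹·A⁻⁴·K·cd⁻².
Right side:
  N = kg·m·s⁻².
  Bq = s⁻¹.
  So Bq² = s⁻².
  Wb = kg·m²·s⁻²·A⁻¹.
  Ω = kg·m²·s⁻³·A⁻².
  So Ω² = kg²·m⁴·s⁻⁶·A⁻⁴.
  J = kg·m²·s⁻².
  So J⁻¹ = kg⁻¹·m⁻²·s².
  V = kg·m²·s⁻³·A⁻¹.
  So V⁻¹ = kg⁻¹·m⁻²·s³·A.
  W = kg·m²·s⁻³.
  Combining: N·s⁻¹·Bq²·Wb·cd⁻²·m·K·Ω²·J⁻¹·V⁻¹·W = (kg·m·s⁻²) · s⁻¹ · s⁻² · (kg·m²·s⁻²·A⁻¹) · cd⁻² · m · K · (kg²·m⁴·s⁻⁶·A⁻⁴) · (kg⁻¹·m⁻²·s²) · (kg⁻¹·m⁻²·s³·A) · (kg·m²·s⁻³) = kg³·m⁶·s⁻¹¹·A⁻⁴·K·cd⁻².
Both reduce to kg³·m⁶·s⁻¹¹·A⁻⁴·K·cd⁻².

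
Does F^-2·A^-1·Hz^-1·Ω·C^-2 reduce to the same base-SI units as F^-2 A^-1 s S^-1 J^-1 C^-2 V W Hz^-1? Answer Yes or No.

Left side:
  F = C/V (capacitance = charge per voltage),
      = A·s/(kg·m²·s⁻³·A⁻¹) (substituting C and V),
      = kg⁻¹·m⁻²·s⁴·A².
  So F⁻² = kg²·m⁴·s⁻⁸·A⁻⁴.
  Hz = 1/s = s⁻¹ (frequency is cycles per second).
  So Hz⁻¹ = s.
  Ω = V/A (resistance = voltage per current),
      = kg·m²·s⁻³·A⁻².
  C = A·s = s·A (charge = current × time).
  So C⁻² = s⁻²·A⁻².
  Combining: F⁻²·A⁻¹·Hz⁻¹·Ω·C⁻² = (kg²·m⁴·s⁻⁸·A⁻⁴) · A⁻¹ · s · (kg·m²·s⁻³·A⁻²) · (s⁻²·A⁻²) = kg³·m⁶·s⁻¹²·A⁻⁹.
Right side:
  F = kg⁻¹·m⁻²·s⁴·A².
  So F⁻² = kg²·m⁴·s⁻⁸·A⁻⁴.
  S = kg⁻¹·m⁻²·s³·A².
  So S⁻¹ = kg·m²·s⁻³·A⁻².
  J = kg·m²·s⁻².
  So J⁻¹ = kg⁻¹·m⁻²·s².
  C = s·A.
  So C⁻² = s⁻²·A⁻².
  V = kg·m²·s⁻³·A⁻¹.
  W = kg·m²·s⁻³.
  Hz = s⁻¹.
  So Hz⁻¹ = s.
  Combining: F⁻²·A⁻¹·s·S⁻¹·J⁻¹·C⁻²·V·W·Hz⁻¹ = (kg²·m⁴·s⁻⁸·A⁻⁴) · A⁻¹ · s · (kg·m²·s⁻³·A⁻²) · (kg⁻¹·m⁻²·s²) · (s⁻²·A⁻²) · (kg·m²·s⁻³·A⁻¹) · (kg·m²·s⁻³) · s = kg⁴·m⁸·s⁻¹⁵·A⁻¹⁰.
Left is kg³·m⁶·s⁻¹²·A⁻⁹; right is kg⁴·m⁸·s⁻¹⁵·A⁻¹⁰ — different.

No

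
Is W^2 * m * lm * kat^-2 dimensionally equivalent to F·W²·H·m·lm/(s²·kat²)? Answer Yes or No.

Left side:
  W = J/s (power = energy per time),
      = kg·m²·s⁻³.
  So W² = kg²·m⁴·s⁻⁶.
  lm = cd·sr = cd (luminous flux; sr is dimensionless).
  kat = mol/s = s⁻¹·mol (catalytic activity).
  So kat⁻² = s²·mol⁻².
  Combining: W²·m·lm·kat⁻² = (kg²·m⁴·s⁻⁶) · m · cd · (s²·mol⁻²) = kg²·m⁵·s⁻⁴·mol⁻²·cd.
Right side:
  F = C/V (capacitance = charge per voltage),
      = A·s/(kg·m²·s⁻³·A⁻¹) (substituting C and V),
      = kg⁻¹·m⁻²·s⁴·A².
  W = J/s (power = energy per time),
      = kg·m²·s⁻³.
  So W² = kg²·m⁴·s⁻⁶.
  kat = mol/s = s⁻¹·mol (catalytic activity).
  So kat⁻² = s²·mol⁻².
  H = Wb/A (inductance = flux per current),
      = kg·m²·s⁻²·A⁻².
  lm = cd·sr = cd (luminous flux; sr is dimensionless).
  Combining: F·s⁻²·W²·kat⁻²·H·m·lm = (kg⁻¹·m⁻²·s⁴·A²) · s⁻² · (kg²·m⁴·s⁻⁶) · (s²·mol⁻²) · (kg·m²·s⁻²·A⁻²) · m · cd = kg²·m⁵·s⁻⁴·mol⁻²·cd.
Both reduce to kg²·m⁵·s⁻⁴·mol⁻²·cd.

Yes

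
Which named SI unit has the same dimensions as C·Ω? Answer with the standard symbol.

Wb

C = s·A.
Ω = kg·m²·s⁻³·A⁻².
Combining: C·Ω = (s·A) · (kg·m²·s⁻³·A⁻²) = kg·m²·s⁻²·A⁻¹.
kg·m²·s⁻²·A⁻¹ is the base-SI form of the weber.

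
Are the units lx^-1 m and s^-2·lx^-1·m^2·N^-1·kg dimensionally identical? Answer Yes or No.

Yes

Left side:
  lx = m⁻²·cd.
  So lx⁻¹ = m²·cd⁻¹.
  Combining: lx⁻¹·m = (m²·cd⁻¹) · m = m³·cd⁻¹.
Right side:
  lx = lm/m² (illuminance = luminous flux per area),
      = m⁻²·cd.
  So lx⁻¹ = m²·cd⁻¹.
  N = kg·m/s² = kg·m·s⁻² (force = mass × acceleration).
  So N⁻¹ = kg⁻¹·m⁻¹·s².
  Combining: s⁻²·lx⁻¹·m²·N⁻¹·kg = s⁻² · (m²·cd⁻¹) · m² · (kg⁻¹·m⁻¹·s²) · kg = m³·cd⁻¹.
Both reduce to m³·cd⁻¹.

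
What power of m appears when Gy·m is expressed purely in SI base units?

Gy = m²·s⁻².
Combining: Gy·m = (m²·s⁻²) · m = m³·s⁻².
The exponent of m is 3.

3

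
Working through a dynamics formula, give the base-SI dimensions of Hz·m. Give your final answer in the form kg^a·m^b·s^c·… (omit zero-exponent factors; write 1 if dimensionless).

Hz = 1/s = s⁻¹ (frequency is cycles per second).
Combining: Hz·m = s⁻¹ · m = m·s⁻¹.

m·s⁻¹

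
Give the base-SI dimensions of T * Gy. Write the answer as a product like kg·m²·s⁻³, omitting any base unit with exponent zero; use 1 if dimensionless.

kg·m²·s⁻⁴·A⁻¹

T = Wb/m² (flux density = flux per area),
    = kg·s⁻²·A⁻¹.
Gy = J/kg (absorbed dose = energy per mass),
    = m²·s⁻².
Combining: T·Gy = (kg·s⁻²·A⁻¹) · (m²·s⁻²) = kg·m²·s⁻⁴·A⁻¹.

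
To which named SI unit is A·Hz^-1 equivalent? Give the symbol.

Hz = 1/s = s⁻¹ (frequency is cycles per second).
So Hz⁻¹ = s.
Combining: A·Hz⁻¹ = A · s = s·A.
s·A is the base-SI form of the coulomb.

C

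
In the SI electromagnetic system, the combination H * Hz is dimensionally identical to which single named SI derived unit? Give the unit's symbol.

H = kg·m²·s⁻²·A⁻².
Hz = s⁻¹.
Combining: H·Hz = (kg·m²·s⁻²·A⁻²) · s⁻¹ = kg·m²·s⁻³·A⁻².
kg·m²·s⁻³·A⁻² is the base-SI form of the ohm.

Ω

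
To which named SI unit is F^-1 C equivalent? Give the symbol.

F = C/V (capacitance = charge per voltage),
    = A·s/(kg·m²·s⁻³·A⁻¹) (substituting C and V),
    = kg⁻¹·m⁻²·s⁴·A².
So F⁻¹ = kg·m²·s⁻⁴·A⁻².
C = A·s = s·A (charge = current × time).
Combining: F⁻¹·C = (kg·m²·s⁻⁴·A⁻²) · (s·A) = kg·m²·s⁻³·A⁻¹.
kg·m²·s⁻³·A⁻¹ is the base-SI form of the volt.

V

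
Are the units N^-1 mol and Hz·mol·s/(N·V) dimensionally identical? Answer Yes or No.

Left side:
  N = kg·m/s² = kg·m·s⁻² (force = mass × acceleration).
  So N⁻¹ = kg⁻¹·m⁻¹·s².
  Combining: N⁻¹·mol = (kg⁻¹·m⁻¹·s²) · mol = kg⁻¹·m⁻¹·s²·mol.
Right side:
  N = kg·m·s⁻².
  So N⁻¹ = kg⁻¹·m⁻¹·s².
  V = kg·m²·s⁻³·A⁻¹.
  So V⁻¹ = kg⁻¹·m⁻²·s³·A.
  Hz = s⁻¹.
  Combining: N⁻¹·V⁻¹·Hz·mol·s = (kg⁻¹·m⁻¹·s²) · (kg⁻¹·m⁻²·s³·A) · s⁻¹ · mol · s = kg⁻²·m⁻³·s⁵·A·mol.
Left is kg⁻¹·m⁻¹·s²·mol; right is kg⁻²·m⁻³·s⁵·A·mol — different.

No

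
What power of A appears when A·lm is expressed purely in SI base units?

1

lm = cd.
Combining: A·lm = A · cd = A·cd.
The exponent of A is 1.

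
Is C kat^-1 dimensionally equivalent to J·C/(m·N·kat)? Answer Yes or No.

Left side:
  C = A·s = s·A (charge = current × time).
  kat = mol/s = s⁻¹·mol (catalytic activity).
  So kat⁻¹ = s·mol⁻¹.
  Combining: C·kat⁻¹ = (s·A) · (s·mol⁻¹) = s²·A·mol⁻¹.
Right side:
  J = N·m (work = force × distance),
      = kg·m²·s⁻².
  N = kg·m/s² = kg·m·s⁻² (force = mass × acceleration).
  So N⁻¹ = kg⁻¹·m⁻¹·s².
  kat = mol/s = s⁻¹·mol (catalytic activity).
  So kat⁻¹ = s·mol⁻¹.
  C = A·s = s·A (charge = current × time).
  Combining: J·m⁻¹·N⁻¹·kat⁻¹·C = (kg·m²·s⁻²) · m⁻¹ · (kg⁻¹·m⁻¹·s²) · (s·mol⁻¹) · (s·A) = s²·A·mol⁻¹.
Both reduce to s²·A·mol⁻¹.

Yes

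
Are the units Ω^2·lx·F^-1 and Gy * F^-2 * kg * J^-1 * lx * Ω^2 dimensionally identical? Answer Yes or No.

No

Left side:
  Ω = V/A (resistance = voltage per current),
      = kg·m²·s⁻³·A⁻².
  So Ω² = kg²·m⁴·s⁻⁶·A⁻⁴.
  lx = lm/m² (illuminance = luminous flux per area),
      = m⁻²·cd.
  F = C/V (capacitance = charge per voltage),
      = A·s/(kg·m²·s⁻³·A⁻¹) (substituting C and V),
      = kg⁻¹·m⁻²·s⁴·A².
  So F⁻¹ = kg·m²·s⁻⁴·A⁻².
  Combining: Ω²·lx·F⁻¹ = (kg²·m⁴·s⁻⁶·A⁻⁴) · (m⁻²·cd) · (kg·m²·s⁻⁴·A⁻²) = kg³·m⁴·s⁻¹⁰·A⁻⁶·cd.
Right side:
  Gy = J/kg (absorbed dose = energy per mass),
      = m²·s⁻².
  F = C/V (capacitance = charge per voltage),
      = A·s/(kg·m²·s⁻³·A⁻¹) (substituting C and V),
      = kg⁻¹·m⁻²·s⁴·A².
  So F⁻² = kg²·m⁴·s⁻⁸·A⁻⁴.
  J = N·m (work = force × distance),
      = kg·m²·s⁻².
  So J⁻¹ = kg⁻¹·m⁻²·s².
  lx = lm/m² (illuminance = luminous flux per area),
      = m⁻²·cd.
  Ω = V/A (resistance = voltage per current),
      = kg·m²·s⁻³·A⁻².
  So Ω² = kg²·m⁴·s⁻⁶·A⁻⁴.
  Combining: Gy·F⁻²·kg·J⁻¹·lx·Ω² = (m²·s⁻²) · (kg²·m⁴·s⁻⁸·A⁻⁴) · kg · (kg⁻¹·m⁻²·s²) · (m⁻²·cd) · (kg²·m⁴·s⁻⁶·A⁻⁴) = kg⁴·m⁶·s⁻¹⁴·A⁻⁸·cd.
Left is kg³·m⁴·s⁻¹⁰·A⁻⁶·cd; right is kg⁴·m⁶·s⁻¹⁴·A⁻⁸·cd — different.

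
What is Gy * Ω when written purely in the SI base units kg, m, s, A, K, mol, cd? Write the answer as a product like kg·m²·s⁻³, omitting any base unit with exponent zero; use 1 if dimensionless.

Gy = m²·s⁻².
Ω = kg·m²·s⁻³·A⁻².
Combining: Gy·Ω = (m²·s⁻²) · (kg·m²·s⁻³·A⁻²) = kg·m⁴·s⁻⁵·A⁻².

kg·m⁴·s⁻⁵·A⁻²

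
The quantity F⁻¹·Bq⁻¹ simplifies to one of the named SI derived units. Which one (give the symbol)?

F = kg⁻¹·m⁻²·s⁴·A².
So F⁻¹ = kg·m²·s⁻⁴·A⁻².
Bq = s⁻¹.
So Bq⁻¹ = s.
Combining: F⁻¹·Bq⁻¹ = (kg·m²·s⁻⁴·A⁻²) · s = kg·m²·s⁻³·A⁻².
kg·m²·s⁻³·A⁻² is the base-SI form of the ohm.

Ω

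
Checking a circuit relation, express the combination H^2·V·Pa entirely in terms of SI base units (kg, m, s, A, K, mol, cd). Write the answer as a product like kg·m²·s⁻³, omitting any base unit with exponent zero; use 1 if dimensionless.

kg⁴·m⁵·s⁻⁹·A⁻⁵

H = Wb/A (inductance = flux per current),
    = kg·m²·s⁻²·A⁻².
So H² = kg²·m⁴·s⁻⁴·A⁻⁴.
V = W/A (potential = power per current),
    = kg·m²·s⁻³·A⁻¹.
Pa = N/m² (pressure = force per area),
    = kg·m⁻¹·s⁻².
Combining: H²·V·Pa = (kg²·m⁴·s⁻⁴·A⁻⁴) · (kg·m²·s⁻³·A⁻¹) · (kg·m⁻¹·s⁻²) = kg⁴·m⁵·s⁻⁹·A⁻⁵.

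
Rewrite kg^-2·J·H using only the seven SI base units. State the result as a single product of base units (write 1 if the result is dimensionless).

m⁴·s⁻⁴·A⁻²

J = N·m (work = force × distance),
    = kg·m²·s⁻².
H = Wb/A (inductance = flux per current),
    = kg·m²·s⁻²·A⁻².
Combining: kg⁻²·J·H = kg⁻² · (kg·m²·s⁻²) · (kg·m²·s⁻²·A⁻²) = m⁴·s⁻⁴·A⁻².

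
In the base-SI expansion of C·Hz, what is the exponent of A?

C = s·A.
Hz = s⁻¹.
Combining: C·Hz = (s·A) · s⁻¹ = A.
The exponent of A is 1.

1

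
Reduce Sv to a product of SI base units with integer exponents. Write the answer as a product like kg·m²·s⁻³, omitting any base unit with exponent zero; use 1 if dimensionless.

Sv = m²·s⁻².

m²·s⁻²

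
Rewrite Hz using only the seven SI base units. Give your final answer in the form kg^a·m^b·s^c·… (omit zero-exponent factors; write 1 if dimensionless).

s⁻¹

Hz = 1/s = s⁻¹ (frequency is cycles per second).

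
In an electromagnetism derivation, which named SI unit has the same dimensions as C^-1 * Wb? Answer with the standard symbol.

C = A·s = s·A (charge = current × time).
So C⁻¹ = s⁻¹·A⁻¹.
Wb = V·s (flux: a volt is a weber per second),
    = kg·m²·s⁻²·A⁻¹.
Combining: C⁻¹·Wb = (s⁻¹·A⁻¹) · (kg·m²·s⁻²·A⁻¹) = kg·m²·s⁻³·A⁻².
kg·m²·s⁻³·A⁻² is the base-SI form of the ohm.

Ω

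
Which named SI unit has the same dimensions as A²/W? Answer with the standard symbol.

W = J/s (power = energy per time),
    = kg·m²·s⁻³.
So W⁻¹ = kg⁻¹·m⁻²·s³.
Combining: A²·W⁻¹ = A² · (kg⁻¹·m⁻²·s³) = kg⁻¹·m⁻²·s³·A².
kg⁻¹·m⁻²·s³·A² is the base-SI form of the siemens.

S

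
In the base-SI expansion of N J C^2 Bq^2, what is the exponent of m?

N = kg·m/s² = kg·m·s⁻² (force = mass × acceleration).
J = N·m (work = force × distance),
    = kg·m²·s⁻².
C = A·s = s·A (charge = current × time).
So C² = s²·A².
Bq = 1/s = s⁻¹ (activity is decays per second).
So Bq² = s⁻².
Combining: N·J·C²·Bq² = (kg·m·s⁻²) · (kg·m²·s⁻²) · (s²·A²) · s⁻² = kg²·m³·s⁻⁴·A².
The exponent of m is 3.

3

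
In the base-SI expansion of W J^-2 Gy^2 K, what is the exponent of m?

W = kg·m²·s⁻³.
J = kg·m²·s⁻².
So J⁻² = kg⁻²·m⁻⁴·s⁴.
Gy = m²·s⁻².
So Gy² = m⁴·s⁻⁴.
Combining: W·J⁻²·Gy²·K = (kg·m²·s⁻³) · (kg⁻²·m⁻⁴·s⁴) · (m⁴·s⁻⁴) · K = kg⁻¹·m²·s⁻³·K.
The exponent of m is 2.

2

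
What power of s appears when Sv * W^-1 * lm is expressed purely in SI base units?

1

Sv = m²·s⁻².
W = kg·m²·s⁻³.
So W⁻¹ = kg⁻¹·m⁻²·s³.
lm = cd.
Combining: Sv·W⁻¹·lm = (m²·s⁻²) · (kg⁻¹·m⁻²·s³) · cd = kg⁻¹·s·cd.
The exponent of s is 1.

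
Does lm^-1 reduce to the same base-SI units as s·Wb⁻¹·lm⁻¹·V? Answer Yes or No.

Yes

Left side:
  lm = cd.
  So lm⁻¹ = cd⁻¹.
Right side:
  Wb = V·s (flux: a volt is a weber per second),
      = kg·m²·s⁻²·A⁻¹.
  So Wb⁻¹ = kg⁻¹·m⁻²·s²·A.
  lm = cd·sr = cd (luminous flux; sr is dimensionless).
  So lm⁻¹ = cd⁻¹.
  V = W/A (potential = power per current),
      = kg·m²·s⁻³·A⁻¹.
  Combining: s·Wb⁻¹·lm⁻¹·V = s · (kg⁻¹·m⁻²·s²·A) · cd⁻¹ · (kg·m²·s⁻³·A⁻¹) = cd⁻¹.
Both reduce to cd⁻¹.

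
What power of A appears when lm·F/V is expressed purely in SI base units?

V = kg·m²·s⁻³·A⁻¹.
So V⁻¹ = kg⁻¹·m⁻²·s³·A.
lm = cd.
F = kg⁻¹·m⁻²·s⁴·A².
Combining: V⁻¹·lm·F = (kg⁻¹·m⁻²·s³·A) · cd · (kg⁻¹·m⁻²·s⁴·A²) = kg⁻²·m⁻⁴·s⁷·A³·cd.
The exponent of A is 3.

3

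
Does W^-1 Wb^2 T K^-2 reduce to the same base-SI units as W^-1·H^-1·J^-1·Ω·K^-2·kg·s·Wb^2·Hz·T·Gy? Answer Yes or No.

Left side:
  W = kg·m²·s⁻³.
  So W⁻¹ = kg⁻¹·m⁻²·s³.
  Wb = kg·m²·s⁻²·A⁻¹.
  So Wb² = kg²·m⁴·s⁻⁴·A⁻².
  T = kg·s⁻²·A⁻¹.
  Combining: W⁻¹·Wb²·T·K⁻² = (kg⁻¹·m⁻²·s³) · (kg²·m⁴·s⁻⁴·A⁻²) · (kg·s⁻²·A⁻¹) · K⁻² = kg²·m²·s⁻³·A⁻³·K⁻².
Right side:
  W = J/s (power = energy per time),
      = kg·m²·s⁻³.
  So W⁻¹ = kg⁻¹·m⁻²·s³.
  H = Wb/A (inductance = flux per current),
      = kg·m²·s⁻²·A⁻².
  So H⁻¹ = kg⁻¹·m⁻²·s²·A².
  J = N·m (work = force × distance),
      = kg·m²·s⁻².
  So J⁻¹ = kg⁻¹·m⁻²·s².
  Ω = V/A (resistance = voltage per current),
      = kg·m²·s⁻³·A⁻².
  Wb = V·s (flux: a volt is a weber per second),
      = kg·m²·s⁻²·A⁻¹.
  So Wb² = kg²·m⁴·s⁻⁴·A⁻².
  Hz = 1/s = s⁻¹ (frequency is cycles per second).
  T = Wb/m² (flux density = flux per area),
      = kg·s⁻²·A⁻¹.
  Gy = J/kg (absorbed dose = energy per mass),
      = m²·s⁻².
  Combining: W⁻¹·H⁻¹·J⁻¹·Ω·K⁻²·kg·s·Wb²·Hz·T·Gy = (kg⁻¹·m⁻²·s³) · (kg⁻¹·m⁻²·s²·A²) · (kg⁻¹·m⁻²·s²) · (kg·m²·s⁻³·A⁻²) · K⁻² · kg · s · (kg²·m⁴·s⁻⁴·A⁻²) · s⁻¹ · (kg·s⁻²·A⁻¹) · (m²·s⁻²) = kg²·m²·s⁻⁴·A⁻³·K⁻².
Left is kg²·m²·s⁻³·A⁻³·K⁻²; right is kg²·m²·s⁻⁴·A⁻³·K⁻² — different.

No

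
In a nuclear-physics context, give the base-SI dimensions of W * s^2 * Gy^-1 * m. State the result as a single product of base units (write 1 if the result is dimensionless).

W = J/s (power = energy per time),
    = kg·m²·s⁻³.
Gy = J/kg (absorbed dose = energy per mass),
    = m²·s⁻².
So Gy⁻¹ = m⁻²·s².
Combining: W·s²·Gy⁻¹·m = (kg·m²·s⁻³) · s² · (m⁻²·s²) · m = kg·m·s.

kg·m·s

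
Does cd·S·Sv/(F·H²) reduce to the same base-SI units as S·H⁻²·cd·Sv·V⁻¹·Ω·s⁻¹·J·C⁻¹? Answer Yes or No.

Left side:
  F = kg⁻¹·m⁻²·s⁴·A².
  So F⁻¹ = kg·m²·s⁻⁴·A⁻².
  H = kg·m²·s⁻²·A⁻².
  So H⁻² = kg⁻²·m⁻⁴·s⁴·A⁴.
  S = kg⁻¹·m⁻²·s³·A².
  Sv = m²·s⁻².
  Combining: F⁻¹·H⁻²·cd·S·Sv = (kg·m²·s⁻⁴·A⁻²) · (kg⁻²·m⁻⁴·s⁴·A⁴) · cd · (kg⁻¹·m⁻²·s³·A²) · (m²·s⁻²) = kg⁻²·m⁻²·s·A⁴·cd.
Right side:
  S = 1/Ω (conductance is reciprocal resistance),
      = kg⁻¹·m⁻²·s³·A².
  H = Wb/A (inductance = flux per current),
      = kg·m²·s⁻²·A⁻².
  So H⁻² = kg⁻²·m⁻⁴·s⁴·A⁴.
  Sv = J/kg (equivalent dose = energy per mass),
      = m²·s⁻².
  V = W/A (potential = power per current),
      = kg·m²·s⁻³·A⁻¹.
  So V⁻¹ = kg⁻¹·m⁻²·s³·A.
  Ω = V/A (resistance = voltage per current),
      = kg·m²·s⁻³·A⁻².
  J = N·m (work = force × distance),
      = kg·m²·s⁻².
  C = A·s = s·A (charge = current × time).
  So C⁻¹ = s⁻¹·A⁻¹.
  Combining: S·H⁻²·cd·Sv·V⁻¹·Ω·s⁻¹·J·C⁻¹ = (kg⁻¹·m⁻²·s³·A²) · (kg⁻²·m⁻⁴·s⁴·A⁴) · cd · (m²·s⁻²) · (kg⁻¹·m⁻²·s³·A) · (kg·m²·s⁻³·A⁻²) · s⁻¹ · (kg·m²·s⁻²) · (s⁻¹·A⁻¹) = kg⁻²·m⁻²·s·A⁴·cd.
Both reduce to kg⁻²·m⁻²·s·A⁴·cd.

Yes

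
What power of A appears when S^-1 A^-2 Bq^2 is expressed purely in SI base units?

S = kg⁻¹·m⁻²·s³·A².
So S⁻¹ = kg·m²·s⁻³·A⁻².
Bq = s⁻¹.
So Bq² = s⁻².
Combining: S⁻¹·A⁻²·Bq² = (kg·m²·s⁻³·A⁻²) · A⁻² · s⁻² = kg·m²·s⁻⁵·A⁻⁴.
The exponent of A is -4.

-4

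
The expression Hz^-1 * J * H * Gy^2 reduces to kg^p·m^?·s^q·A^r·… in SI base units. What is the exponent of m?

8

Hz = 1/s = s⁻¹ (frequency is cycles per second).
So Hz⁻¹ = s.
J = N·m (work = force × distance),
    = kg·m²·s⁻².
H = Wb/A (inductance = flux per current),
    = kg·m²·s⁻²·A⁻².
Gy = J/kg (absorbed dose = energy per mass),
    = m²·s⁻².
So Gy² = m⁴·s⁻⁴.
Combining: Hz⁻¹·J·H·Gy² = s · (kg·m²·s⁻²) · (kg·m²·s⁻²·A⁻²) · (m⁴·s⁻⁴) = kg²·m⁸·s⁻⁷·A⁻².
The exponent of m is 8.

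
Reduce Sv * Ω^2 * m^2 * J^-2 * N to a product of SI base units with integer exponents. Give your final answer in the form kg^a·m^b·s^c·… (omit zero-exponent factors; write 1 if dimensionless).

Sv = J/kg (equivalent dose = energy per mass),
    = m²·s⁻².
Ω = V/A (resistance = voltage per current),
    = kg·m²·s⁻³·A⁻².
So Ω² = kg²·m⁴·s⁻⁶·A⁻⁴.
J = N·m (work = force × distance),
    = kg·m²·s⁻².
So J⁻² = kg⁻²·m⁻⁴·s⁴.
N = kg·m/s² = kg·m·s⁻² (force = mass × acceleration).
Combining: Sv·Ω²·m²·J⁻²·N = (m²·s⁻²) · (kg²·m⁴·s⁻⁶·A⁻⁴) · m² · (kg⁻²·m⁻⁴·s⁴) · (kg·m·s⁻²) = kg·m⁵·s⁻⁶·A⁻⁴.

kg·m⁵·s⁻⁶·A⁻⁴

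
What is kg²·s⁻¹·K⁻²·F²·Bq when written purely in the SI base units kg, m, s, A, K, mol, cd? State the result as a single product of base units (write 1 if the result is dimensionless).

F = C/V (capacitance = charge per voltage),
    = A·s/(kg·m²·s⁻³·A⁻¹) (substituting C and V),
    = kg⁻¹·m⁻²·s⁴·A².
So F² = kg⁻²·m⁻⁴·s⁸·A⁴.
Bq = 1/s = s⁻¹ (activity is decays per second).
Combining: kg²·s⁻¹·K⁻²·F²·Bq = kg² · s⁻¹ · K⁻² · (kg⁻²·m⁻⁴·s⁸·A⁴) · s⁻¹ = m⁻⁴·s⁶·A⁴·K⁻².

m⁻⁴·s⁶·A⁴·K⁻²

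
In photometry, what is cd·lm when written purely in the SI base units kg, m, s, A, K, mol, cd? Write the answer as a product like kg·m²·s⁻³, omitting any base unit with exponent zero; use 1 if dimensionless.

cd²

lm = cd.
Combining: cd·lm = cd · cd = cd².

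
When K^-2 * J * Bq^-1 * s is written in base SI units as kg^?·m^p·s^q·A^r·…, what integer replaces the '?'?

J = N·m (work = force × distance),
    = kg·m²·s⁻².
Bq = 1/s = s⁻¹ (activity is decays per second).
So Bq⁻¹ = s.
Combining: K⁻²·J·Bq⁻¹·s = K⁻² · (kg·m²·s⁻²) · s · s = kg·m²·K⁻².
The exponent of kg is 1.

1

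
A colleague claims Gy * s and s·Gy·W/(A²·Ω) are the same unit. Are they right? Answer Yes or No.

Left side:
  Gy = m²·s⁻².
  Combining: Gy·s = (m²·s⁻²) · s = m²·s⁻¹.
Right side:
  Gy = m²·s⁻².
  Ω = kg·m²·s⁻³·A⁻².
  So Ω⁻¹ = kg⁻¹·m⁻²·s³·A².
  W = kg·m²·s⁻³.
  Combining: s·A⁻²·Gy·Ω⁻¹·W = s · A⁻² · (m²·s⁻²) · (kg⁻¹·m⁻²·s³·A²) · (kg·m²·s⁻³) = m²·s⁻¹.
Both reduce to m²·s⁻¹.

Yes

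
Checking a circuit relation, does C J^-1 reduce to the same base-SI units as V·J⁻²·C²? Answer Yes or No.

Yes

Left side:
  C = s·A.
  J = kg·m²·s⁻².
  So J⁻¹ = kg⁻¹·m⁻²·s².
  Combining: C·J⁻¹ = (s·A) · (kg⁻¹·m⁻²·s²) = kg⁻¹·m⁻²·s³·A.
Right side:
  V = W/A (potential = power per current),
      = kg·m²·s⁻³·A⁻¹.
  J = N·m (work = force × distance),
      = kg·m²·s⁻².
  So J⁻² = kg⁻²·m⁻⁴·s⁴.
  C = A·s = s·A (charge = current × time).
  So C² = s²·A².
  Combining: V·J⁻²·C² = (kg·m²·s⁻³·A⁻¹) · (kg⁻²·m⁻⁴·s⁴) · (s²·A²) = kg⁻¹·m⁻²·s³·A.
Both reduce to kg⁻¹·m⁻²·s³·A.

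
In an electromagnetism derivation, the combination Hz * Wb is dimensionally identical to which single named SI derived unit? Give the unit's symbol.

Hz = 1/s = s⁻¹ (frequency is cycles per second).
Wb = V·s (flux: a volt is a weber per second),
    = kg·m²·s⁻²·A⁻¹.
Combining: Hz·Wb = s⁻¹ · (kg·m²·s⁻²·A⁻¹) = kg·m²·s⁻³·A⁻¹.
kg·m²·s⁻³·A⁻¹ is the base-SI form of the volt.

V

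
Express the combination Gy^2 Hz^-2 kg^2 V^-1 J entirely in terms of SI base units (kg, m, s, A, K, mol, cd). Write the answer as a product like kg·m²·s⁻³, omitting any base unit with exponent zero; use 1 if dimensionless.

Gy = m²·s⁻².
So Gy² = m⁴·s⁻⁴.
Hz = s⁻¹.
So Hz⁻² = s².
V = kg·m²·s⁻³·A⁻¹.
So V⁻¹ = kg⁻¹·m⁻²·s³·A.
J = kg·m²·s⁻².
Combining: Gy²·Hz⁻²·kg²·V⁻¹·J = (m⁴·s⁻⁴) · s² · kg² · (kg⁻¹·m⁻²·s³·A) · (kg·m²·s⁻²) = kg²·m⁴·s⁻¹·A.

kg²·m⁴·s⁻¹·A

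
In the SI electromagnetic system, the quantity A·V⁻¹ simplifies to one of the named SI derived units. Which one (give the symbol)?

S

V = W/A (potential = power per current),
    = kg·m²·s⁻³·A⁻¹.
So V⁻¹ = kg⁻¹·m⁻²·s³·A.
Combining: A·V⁻¹ = A · (kg⁻¹·m⁻²·s³·A) = kg⁻¹·m⁻²·s³·A².
kg⁻¹·m⁻²·s³·A² is the base-SI form of the siemens.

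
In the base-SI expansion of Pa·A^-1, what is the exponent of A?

Pa = N/m² (pressure = force per area),
    = kg·m⁻¹·s⁻².
Combining: Pa·A⁻¹ = (kg·m⁻¹·s⁻²) · A⁻¹ = kg·m⁻¹·s⁻²·A⁻¹.
The exponent of A is -1.

-1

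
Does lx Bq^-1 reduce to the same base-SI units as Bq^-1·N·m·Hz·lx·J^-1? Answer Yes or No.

Left side:
  lx = m⁻²·cd.
  Bq = s⁻¹.
  So Bq⁻¹ = s.
  Combining: lx·Bq⁻¹ = (m⁻²·cd) · s = m⁻²·s·cd.
Right side:
  Bq = 1/s = s⁻¹ (activity is decays per second).
  So Bq⁻¹ = s.
  N = kg·m/s² = kg·m·s⁻² (force = mass × acceleration).
  Hz = 1/s = s⁻¹ (frequency is cycles per second).
  lx = lm/m² (illuminance = luminous flux per area),
      = m⁻²·cd.
  J = N·m (work = force × distance),
      = kg·m²·s⁻².
  So J⁻¹ = kg⁻¹·m⁻²·s².
  Combining: Bq⁻¹·N·m·Hz·lx·J⁻¹ = s · (kg·m·s⁻²) · m · s⁻¹ · (m⁻²·cd) · (kg⁻¹·m⁻²·s²) = m⁻²·cd.
Left is m⁻²·s·cd; right is m⁻²·cd — different.

No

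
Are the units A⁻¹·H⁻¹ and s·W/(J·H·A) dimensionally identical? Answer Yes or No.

Left side:
  H = Wb/A (inductance = flux per current),
      = kg·m²·s⁻²·A⁻².
  So H⁻¹ = kg⁻¹·m⁻²·s²·A².
  Combining: A⁻¹·H⁻¹ = A⁻¹ · (kg⁻¹·m⁻²·s²·A²) = kg⁻¹·m⁻²·s²·A.
Right side:
  J = N·m (work = force × distance),
      = kg·m²·s⁻².
  So J⁻¹ = kg⁻¹·m⁻²·s².
  H = Wb/A (inductance = flux per current),
      = kg·m²·s⁻²·A⁻².
  So H⁻¹ = kg⁻¹·m⁻²·s²·A².
  W = J/s (power = energy per time),
      = kg·m²·s⁻³.
  Combining: J⁻¹·s·H⁻¹·A⁻¹·W = (kg⁻¹·m⁻²·s²) · s · (kg⁻¹·m⁻²·s²·A²) · A⁻¹ · (kg·m²·s⁻³) = kg⁻¹·m⁻²·s²·A.
Both reduce to kg⁻¹·m⁻²·s²·A.

Yes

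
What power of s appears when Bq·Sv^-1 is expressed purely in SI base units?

Bq = 1/s = s⁻¹ (activity is decays per second).
Sv = J/kg (equivalent dose = energy per mass),
    = m²·s⁻².
So Sv⁻¹ = m⁻²·s².
Combining: Bq·Sv⁻¹ = s⁻¹ · (m⁻²·s²) = m⁻²·s.
The exponent of s is 1.

1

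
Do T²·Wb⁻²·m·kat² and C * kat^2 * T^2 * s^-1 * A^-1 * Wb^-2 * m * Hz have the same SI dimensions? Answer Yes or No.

Left side:
  T = Wb/m² (flux density = flux per area),
      = kg·s⁻²·A⁻¹.
  So T² = kg²·s⁻⁴·A⁻².
  Wb = V·s (flux: a volt is a weber per second),
      = kg·m²·s⁻²·A⁻¹.
  So Wb⁻² = kg⁻²·m⁻⁴·s⁴·A².
  kat = mol/s = s⁻¹·mol (catalytic activity).
  So kat² = s⁻²·mol².
  Combining: T²·Wb⁻²·m·kat² = (kg²·s⁻⁴·A⁻²) · (kg⁻²·m⁻⁴·s⁴·A²) · m · (s⁻²·mol²) = m⁻³·s⁻²·mol².
Right side:
  C = A·s = s·A (charge = current × time).
  kat = mol/s = s⁻¹·mol (catalytic activity).
  So kat² = s⁻²·mol².
  T = Wb/m² (flux density = flux per area),
      = kg·s⁻²·A⁻¹.
  So T² = kg²·s⁻⁴·A⁻².
  Wb = V·s (flux: a volt is a weber per second),
      = kg·m²·s⁻²·A⁻¹.
  So Wb⁻² = kg⁻²·m⁻⁴·s⁴·A².
  Hz = 1/s = s⁻¹ (frequency is cycles per second).
  Combining: C·kat²·T²·s⁻¹·A⁻¹·Wb⁻²·m·Hz = (s·A) · (s⁻²·mol²) · (kg²·s⁻⁴·A⁻²) · s⁻¹ · A⁻¹ · (kg⁻²·m⁻⁴·s⁴·A²) · m · s⁻¹ = m⁻³·s⁻³·mol².
Left is m⁻³·s⁻²·mol²; right is m⁻³·s⁻³·mol² — different.

No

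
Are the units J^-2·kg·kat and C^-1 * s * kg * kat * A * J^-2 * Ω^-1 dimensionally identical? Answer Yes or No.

No

Left side:
  J = N·m (work = force × distance),
      = kg·m²·s⁻².
  So J⁻² = kg⁻²·m⁻⁴·s⁴.
  kat = mol/s = s⁻¹·mol (catalytic activity).
  Combining: J⁻²·kg·kat = (kg⁻²·m⁻⁴·s⁴) · kg · (s⁻¹·mol) = kg⁻¹·m⁻⁴·s³·mol.
Right side:
  C = A·s = s·A (charge = current × time).
  So C⁻¹ = s⁻¹·A⁻¹.
  kat = mol/s = s⁻¹·mol (catalytic activity).
  J = N·m (work = force × distance),
      = kg·m²·s⁻².
  So J⁻² = kg⁻²·m⁻⁴·s⁴.
  Ω = V/A (resistance = voltage per current),
      = kg·m²·s⁻³·A⁻².
  So Ω⁻¹ = kg⁻¹·m⁻²·s³·A².
  Combining: C⁻¹·s·kg·kat·A·J⁻²·Ω⁻¹ = (s⁻¹·A⁻¹) · s · kg · (s⁻¹·mol) · A · (kg⁻²·m⁻⁴·s⁴) · (kg⁻¹·m⁻²·s³·A²) = kg⁻²·m⁻⁶·s⁶·A²·mol.
Left is kg⁻¹·m⁻⁴·s³·mol; right is kg⁻²·m⁻⁶·s⁶·A²·mol — different.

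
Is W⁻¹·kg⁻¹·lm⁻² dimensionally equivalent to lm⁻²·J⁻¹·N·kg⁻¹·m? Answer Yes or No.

Left side:
  W = kg·m²·s⁻³.
  So W⁻¹ = kg⁻¹·m⁻²·s³.
  lm = cd.
  So lm⁻² = cd⁻².
  Combining: W⁻¹·kg⁻¹·lm⁻² = (kg⁻¹·m⁻²·s³) · kg⁻¹ · cd⁻² = kg⁻²·m⁻²·s³·cd⁻².
Right side:
  lm = cd·sr = cd (luminous flux; sr is dimensionless).
  So lm⁻² = cd⁻².
  J = N·m (work = force × distance),
      = kg·m²·s⁻².
  So J⁻¹ = kg⁻¹·m⁻²·s².
  N = kg·m/s² = kg·m·s⁻² (force = mass × acceleration).
  Combining: lm⁻²·J⁻¹·N·kg⁻¹·m = cd⁻² · (kg⁻¹·m⁻²·s²) · (kg·m·s⁻²) · kg⁻¹ · m = kg⁻¹·cd⁻².
Left is kg⁻²·m⁻²·s³·cd⁻²; right is kg⁻¹·cd⁻² — different.

No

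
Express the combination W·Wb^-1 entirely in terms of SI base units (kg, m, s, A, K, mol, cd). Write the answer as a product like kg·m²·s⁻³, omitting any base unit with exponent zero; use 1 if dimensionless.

W = kg·m²·s⁻³.
Wb = kg·m²·s⁻²·A⁻¹.
So Wb⁻¹ = kg⁻¹·m⁻²·s²·A.
Combining: W·Wb⁻¹ = (kg·m²·s⁻³) · (kg⁻¹·m⁻²·s²·A) = s⁻¹·A.

s⁻¹·A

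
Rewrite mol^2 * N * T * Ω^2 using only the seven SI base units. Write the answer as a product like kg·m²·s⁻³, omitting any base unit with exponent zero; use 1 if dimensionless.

kg⁴·m⁵·s⁻¹⁰·A⁻⁵·mol²

N = kg·m·s⁻².
T = kg·s⁻²·A⁻¹.
Ω = kg·m²·s⁻³·A⁻².
So Ω² = kg²·m⁴·s⁻⁶·A⁻⁴.
Combining: mol²·N·T·Ω² = mol² · (kg·m·s⁻²) · (kg·s⁻²·A⁻¹) · (kg²·m⁴·s⁻⁶·A⁻⁴) = kg⁴·m⁵·s⁻¹⁰·A⁻⁵·mol².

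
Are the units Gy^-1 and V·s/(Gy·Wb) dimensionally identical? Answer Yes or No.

Left side:
  Gy = m²·s⁻².
  So Gy⁻¹ = m⁻²·s².
Right side:
  Gy = J/kg (absorbed dose = energy per mass),
      = m²·s⁻².
  So Gy⁻¹ = m⁻²·s².
  V = W/A (potential = power per current),
      = kg·m²·s⁻³·A⁻¹.
  Wb = V·s (flux: a volt is a weber per second),
      = kg·m²·s⁻²·A⁻¹.
  So Wb⁻¹ = kg⁻¹·m⁻²·s²·A.
  Combining: Gy⁻¹·V·Wb⁻¹·s = (m⁻²·s²) · (kg·m²·s⁻³·A⁻¹) · (kg⁻¹·m⁻²·s²·A) · s = m⁻²·s².
Both reduce to m⁻²·s².

Yes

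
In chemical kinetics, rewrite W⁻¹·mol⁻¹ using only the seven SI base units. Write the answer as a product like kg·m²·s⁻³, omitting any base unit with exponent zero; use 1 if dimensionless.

kg⁻¹·m⁻²·s³·mol⁻¹

W = kg·m²·s⁻³.
So W⁻¹ = kg⁻¹·m⁻²·s³.
Combining: W⁻¹·mol⁻¹ = (kg⁻¹·m⁻²·s³) · mol⁻¹ = kg⁻¹·m⁻²·s³·mol⁻¹.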